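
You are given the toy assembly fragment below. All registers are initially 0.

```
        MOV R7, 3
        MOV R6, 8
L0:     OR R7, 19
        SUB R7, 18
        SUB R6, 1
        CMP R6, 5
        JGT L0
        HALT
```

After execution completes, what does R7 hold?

after MOV R7, 3: R7=3
after MOV R6, 8: R6=8
after OR R7, 19: R7=3|19=19
after SUB R7, 18: R7=19-18=1
after SUB R6, 1: R6=8-1=7
CMP R6, 5  (cmp 7,5)
JGT L0: taken
after OR R7, 19: R7=1|19=19
after SUB R7, 18: R7=19-18=1
after SUB R6, 1: R6=7-1=6
CMP R6, 5  (cmp 6,5)
JGT L0: taken
after OR R7, 19: R7=1|19=19
after SUB R7, 18: R7=19-18=1
after SUB R6, 1: R6=6-1=5
CMP R6, 5  (cmp 5,5)
JGT L0: not taken
halt.

1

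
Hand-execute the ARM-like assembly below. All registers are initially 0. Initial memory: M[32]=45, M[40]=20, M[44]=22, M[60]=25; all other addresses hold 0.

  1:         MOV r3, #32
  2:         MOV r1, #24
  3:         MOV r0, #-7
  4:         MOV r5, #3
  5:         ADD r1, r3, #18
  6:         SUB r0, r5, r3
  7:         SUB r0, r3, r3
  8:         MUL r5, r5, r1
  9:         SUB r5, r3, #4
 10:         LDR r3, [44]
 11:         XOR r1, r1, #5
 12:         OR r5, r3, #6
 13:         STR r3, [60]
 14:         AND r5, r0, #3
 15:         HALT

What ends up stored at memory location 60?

MOV r3, #32 → r3=32
MOV r1, #24 → r1=24
MOV r0, #-7 → r0=-7
MOV r5, #3 → r5=3
ADD r1, r3, #18 → r1=32+18=50
SUB r0, r5, r3 → r0=3-32=-29
SUB r0, r3, r3 → r0=32-32=0
MUL r5, r5, r1 → r5=3*50=150
SUB r5, r3, #4 → r5=32-4=28
LDR r3, [44] → r3=M[44]=22
XOR r1, r1, #5 → r1=50^5=55
OR r5, r3, #6 → r5=22|6=22
STR r3, [60] → M[60]=22
AND r5, r0, #3 → r5=0&3=0
halt.

22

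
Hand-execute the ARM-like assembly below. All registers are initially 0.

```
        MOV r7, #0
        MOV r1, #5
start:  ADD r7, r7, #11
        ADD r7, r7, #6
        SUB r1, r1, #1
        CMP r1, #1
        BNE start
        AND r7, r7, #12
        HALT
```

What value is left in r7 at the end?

4

after MOV r7, #0: r7=0
after MOV r1, #5: r1=5
after ADD r7, r7, #11: r7=0+11=11
after ADD r7, r7, #6: r7=11+6=17
after SUB r1, r1, #1: r1=5-1=4
CMP r1, #1  (cmp 4,1)
BNE start: taken
after ADD r7, r7, #11: r7=17+11=28
after ADD r7, r7, #6: r7=28+6=34
after SUB r1, r1, #1: r1=4-1=3
CMP r1, #1  (cmp 3,1)
BNE start: taken
after ADD r7, r7, #11: r7=34+11=45
after ADD r7, r7, #6: r7=45+6=51
after SUB r1, r1, #1: r1=3-1=2
CMP r1, #1  (cmp 2,1)
BNE start: taken
after ADD r7, r7, #11: r7=51+11=62
after ADD r7, r7, #6: r7=62+6=68
after SUB r1, r1, #1: r1=2-1=1
CMP r1, #1  (cmp 1,1)
BNE start: not taken
after AND r7, r7, #12: r7=68&12=4
halt.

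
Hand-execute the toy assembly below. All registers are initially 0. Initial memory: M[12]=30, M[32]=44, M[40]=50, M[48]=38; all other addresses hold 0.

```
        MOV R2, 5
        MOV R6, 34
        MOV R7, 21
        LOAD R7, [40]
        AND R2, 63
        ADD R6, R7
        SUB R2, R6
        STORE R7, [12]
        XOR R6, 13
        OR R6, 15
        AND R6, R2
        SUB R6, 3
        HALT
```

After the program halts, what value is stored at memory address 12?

50

MOV R2, 5 → R2=5
MOV R6, 34 → R6=34
MOV R7, 21 → R7=21
LOAD R7, [40] → R7=M[40]=50
AND R2, 63 → R2=5&63=5
ADD R6, R7 → R6=34+50=84
SUB R2, R6 → R2=5-84=-79
STORE R7, [12] → M[12]=50
XOR R6, 13 → R6=84^13=89
OR R6, 15 → R6=89|15=95
AND R6, R2 → R6=95&(-79)=17
SUB R6, 3 → R6=17-3=14
halt.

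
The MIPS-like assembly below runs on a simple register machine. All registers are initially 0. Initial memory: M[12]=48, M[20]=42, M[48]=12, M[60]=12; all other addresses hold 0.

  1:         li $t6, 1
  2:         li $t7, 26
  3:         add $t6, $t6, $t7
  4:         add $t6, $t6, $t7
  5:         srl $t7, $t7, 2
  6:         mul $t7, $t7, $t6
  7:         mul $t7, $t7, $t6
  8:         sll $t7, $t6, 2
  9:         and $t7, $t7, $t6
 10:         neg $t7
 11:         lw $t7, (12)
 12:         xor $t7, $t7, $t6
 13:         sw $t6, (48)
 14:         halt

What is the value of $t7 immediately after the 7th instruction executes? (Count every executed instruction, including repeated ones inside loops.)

16854

$t6=1
$t7=26
$t6=1+26=27
$t6=27+26=53
$t7=26>>2=6
$t7=6*53=318
$t7=318*53=16854
After step 7: $t7 = 16854.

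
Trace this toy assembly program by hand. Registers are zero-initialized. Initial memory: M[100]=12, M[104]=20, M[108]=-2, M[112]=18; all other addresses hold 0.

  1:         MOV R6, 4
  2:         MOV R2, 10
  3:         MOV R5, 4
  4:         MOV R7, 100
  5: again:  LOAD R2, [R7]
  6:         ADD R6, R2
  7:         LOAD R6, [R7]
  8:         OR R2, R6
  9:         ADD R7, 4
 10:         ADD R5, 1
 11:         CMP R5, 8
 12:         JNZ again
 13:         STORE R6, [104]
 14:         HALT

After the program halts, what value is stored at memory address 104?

18

R6=4
R2=10
R5=4
R7=100
R2=M[100]=12
R6=4+12=16
R6=M[100]=12
R2=12|12=12
R7=100+4=104
R5=4+1=5
CMP R5, 8  (cmp 5,8)
JNZ again: taken
R2=M[104]=20
R6=12+20=32
R6=M[104]=20
R2=20|20=20
R7=104+4=108
R5=5+1=6
CMP R5, 8  (cmp 6,8)
JNZ again: taken
R2=M[108]=-2
R6=20+(-2)=18
R6=M[108]=-2
R2=(-2)|(-2)=-2
R7=108+4=112
R5=6+1=7
CMP R5, 8  (cmp 7,8)
JNZ again: taken
R2=M[112]=18
R6=(-2)+18=16
R6=M[112]=18
R2=18|18=18
R7=112+4=116
R5=7+1=8
CMP R5, 8  (cmp 8,8)
JNZ again: not taken
STORE R6, [104] → M[104]=18
halt.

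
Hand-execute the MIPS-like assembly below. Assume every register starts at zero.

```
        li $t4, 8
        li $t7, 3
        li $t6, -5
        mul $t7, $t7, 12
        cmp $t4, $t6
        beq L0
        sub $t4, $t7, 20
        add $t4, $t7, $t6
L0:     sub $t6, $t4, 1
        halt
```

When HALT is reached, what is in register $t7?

36

after li $t4, 8: $t4=8
after li $t7, 3: $t7=3
after li $t6, -5: $t6=-5
after mul $t7, $t7, 12: $t7=3*12=36
cmp $t4, $t6  (cmp 8,-5)
beq L0: not taken
after sub $t4, $t7, 20: $t4=36-20=16
after add $t4, $t7, $t6: $t4=36+(-5)=31
after sub $t6, $t4, 1: $t6=31-1=30
halt.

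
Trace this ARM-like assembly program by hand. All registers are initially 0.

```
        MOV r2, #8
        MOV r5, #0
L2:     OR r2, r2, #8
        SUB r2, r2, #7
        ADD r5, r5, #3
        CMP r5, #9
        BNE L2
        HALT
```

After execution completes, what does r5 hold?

9

after MOV r2, #8: r2=8
after MOV r5, #0: r5=0
after OR r2, r2, #8: r2=8|8=8
after SUB r2, r2, #7: r2=8-7=1
after ADD r5, r5, #3: r5=0+3=3
CMP r5, #9  (cmp 3,9)
BNE L2: taken
after OR r2, r2, #8: r2=1|8=9
after SUB r2, r2, #7: r2=9-7=2
after ADD r5, r5, #3: r5=3+3=6
CMP r5, #9  (cmp 6,9)
BNE L2: taken
after OR r2, r2, #8: r2=2|8=10
after SUB r2, r2, #7: r2=10-7=3
after ADD r5, r5, #3: r5=6+3=9
CMP r5, #9  (cmp 9,9)
BNE L2: not taken
halt.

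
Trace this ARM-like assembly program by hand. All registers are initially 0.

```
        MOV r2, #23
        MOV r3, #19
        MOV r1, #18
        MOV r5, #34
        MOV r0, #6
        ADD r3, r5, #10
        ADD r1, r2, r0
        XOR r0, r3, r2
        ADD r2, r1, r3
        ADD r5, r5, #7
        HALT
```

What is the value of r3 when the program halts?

after MOV r2, #23: r2=23
after MOV r3, #19: r3=19
after MOV r1, #18: r1=18
after MOV r5, #34: r5=34
after MOV r0, #6: r0=6
after ADD r3, r5, #10: r3=34+10=44
after ADD r1, r2, r0: r1=23+6=29
after XOR r0, r3, r2: r0=44^23=59
after ADD r2, r1, r3: r2=29+44=73
after ADD r5, r5, #7: r5=34+7=41
halt.

44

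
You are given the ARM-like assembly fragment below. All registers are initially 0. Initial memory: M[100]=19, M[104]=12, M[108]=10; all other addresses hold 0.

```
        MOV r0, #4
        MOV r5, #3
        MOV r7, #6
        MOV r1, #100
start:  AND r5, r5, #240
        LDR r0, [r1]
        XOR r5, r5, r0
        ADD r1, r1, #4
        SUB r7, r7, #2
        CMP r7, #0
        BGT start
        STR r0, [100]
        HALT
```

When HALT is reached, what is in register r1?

112

after MOV r0, #4: r0=4
after MOV r5, #3: r5=3
after MOV r7, #6: r7=6
after MOV r1, #100: r1=100
after AND r5, r5, #240: r5=3&240=0
after LDR r0, [r1]: r0=M[100]=19
after XOR r5, r5, r0: r5=0^19=19
after ADD r1, r1, #4: r1=100+4=104
after SUB r7, r7, #2: r7=6-2=4
CMP r7, #0  (cmp 4,0)
BGT start: taken
after AND r5, r5, #240: r5=19&240=16
after LDR r0, [r1]: r0=M[104]=12
after XOR r5, r5, r0: r5=16^12=28
after ADD r1, r1, #4: r1=104+4=108
after SUB r7, r7, #2: r7=4-2=2
CMP r7, #0  (cmp 2,0)
BGT start: taken
after AND r5, r5, #240: r5=28&240=16
after LDR r0, [r1]: r0=M[108]=10
after XOR r5, r5, r0: r5=16^10=26
after ADD r1, r1, #4: r1=108+4=112
after SUB r7, r7, #2: r7=2-2=0
CMP r7, #0  (cmp 0,0)
BGT start: not taken
STR r0, [100] → M[100]=10
halt.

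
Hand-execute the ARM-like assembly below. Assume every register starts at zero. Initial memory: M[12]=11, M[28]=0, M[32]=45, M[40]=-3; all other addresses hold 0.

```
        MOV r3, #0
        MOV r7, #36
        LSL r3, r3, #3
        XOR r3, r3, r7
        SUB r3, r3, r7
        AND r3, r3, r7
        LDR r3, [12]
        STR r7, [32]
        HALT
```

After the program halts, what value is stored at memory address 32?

36

MOV r3, #0 → r3=0
MOV r7, #36 → r7=36
LSL r3, r3, #3 → r3=0<<3=0
XOR r3, r3, r7 → r3=0^36=36
SUB r3, r3, r7 → r3=36-36=0
AND r3, r3, r7 → r3=0&36=0
LDR r3, [12] → r3=M[12]=11
STR r7, [32] → M[32]=36
halt.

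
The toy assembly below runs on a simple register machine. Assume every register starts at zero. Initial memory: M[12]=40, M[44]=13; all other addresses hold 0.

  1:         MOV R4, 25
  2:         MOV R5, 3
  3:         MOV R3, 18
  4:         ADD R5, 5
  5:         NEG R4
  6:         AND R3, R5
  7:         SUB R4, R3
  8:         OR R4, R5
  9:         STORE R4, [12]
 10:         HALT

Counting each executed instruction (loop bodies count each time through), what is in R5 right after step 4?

8

R4=25
R5=3
R3=18
R5=3+5=8
After step 4: R5 = 8.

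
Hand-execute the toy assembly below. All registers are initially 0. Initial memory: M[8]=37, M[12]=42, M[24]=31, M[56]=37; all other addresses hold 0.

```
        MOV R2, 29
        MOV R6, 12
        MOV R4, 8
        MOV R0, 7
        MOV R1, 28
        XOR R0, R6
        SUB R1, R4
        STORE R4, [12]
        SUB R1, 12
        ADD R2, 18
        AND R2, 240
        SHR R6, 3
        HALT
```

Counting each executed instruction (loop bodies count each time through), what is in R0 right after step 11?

MOV R2, 29 → R2=29
MOV R6, 12 → R6=12
MOV R4, 8 → R4=8
MOV R0, 7 → R0=7
MOV R1, 28 → R1=28
XOR R0, R6 → R0=7^12=11
SUB R1, R4 → R1=28-8=20
STORE R4, [12] → M[12]=8
SUB R1, 12 → R1=20-12=8
ADD R2, 18 → R2=29+18=47
AND R2, 240 → R2=47&240=32
After step 11: R0 = 11.

11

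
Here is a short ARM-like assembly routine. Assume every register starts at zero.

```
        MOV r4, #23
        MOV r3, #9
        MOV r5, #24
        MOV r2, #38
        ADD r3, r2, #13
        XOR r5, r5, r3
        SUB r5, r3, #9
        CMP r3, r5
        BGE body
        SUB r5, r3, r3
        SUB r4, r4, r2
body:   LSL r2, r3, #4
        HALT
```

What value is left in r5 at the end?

42

after MOV r4, #23: r4=23
after MOV r3, #9: r3=9
after MOV r5, #24: r5=24
after MOV r2, #38: r2=38
after ADD r3, r2, #13: r3=38+13=51
after XOR r5, r5, r3: r5=24^51=43
after SUB r5, r3, #9: r5=51-9=42
CMP r3, r5  (cmp 51,42)
BGE body: taken
after LSL r2, r3, #4: r2=51<<4=816
halt.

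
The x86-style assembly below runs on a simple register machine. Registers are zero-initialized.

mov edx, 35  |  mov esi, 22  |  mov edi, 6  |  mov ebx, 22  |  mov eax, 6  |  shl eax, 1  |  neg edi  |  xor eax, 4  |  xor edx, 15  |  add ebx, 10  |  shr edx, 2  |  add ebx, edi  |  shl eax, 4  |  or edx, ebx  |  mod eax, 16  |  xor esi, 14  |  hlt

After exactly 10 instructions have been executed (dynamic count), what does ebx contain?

32

mov edx, 35 → edx=35
mov esi, 22 → esi=22
mov edi, 6 → edi=6
mov ebx, 22 → ebx=22
mov eax, 6 → eax=6
shl eax, 1 → eax=6<<1=12
neg edi → edi=-(6)=-6
xor eax, 4 → eax=12^4=8
xor edx, 15 → edx=35^15=44
add ebx, 10 → ebx=22+10=32
After step 10: ebx = 32.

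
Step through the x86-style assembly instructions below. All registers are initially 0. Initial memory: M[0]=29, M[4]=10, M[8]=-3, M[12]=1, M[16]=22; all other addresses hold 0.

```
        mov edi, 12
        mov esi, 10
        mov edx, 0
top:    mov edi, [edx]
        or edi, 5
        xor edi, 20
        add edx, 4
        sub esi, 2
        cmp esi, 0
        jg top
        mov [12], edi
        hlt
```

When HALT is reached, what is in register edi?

3

mov edi, 12 → edi=12
mov esi, 10 → esi=10
mov edx, 0 → edx=0
mov edi, [edx] → edi=M[0]=29
or edi, 5 → edi=29|5=29
xor edi, 20 → edi=29^20=9
add edx, 4 → edx=0+4=4
sub esi, 2 → esi=10-2=8
cmp esi, 0  (cmp 8,0)
jg top: taken
mov edi, [edx] → edi=M[4]=10
or edi, 5 → edi=10|5=15
xor edi, 20 → edi=15^20=27
add edx, 4 → edx=4+4=8
sub esi, 2 → esi=8-2=6
cmp esi, 0  (cmp 6,0)
jg top: taken
mov edi, [edx] → edi=M[8]=-3
or edi, 5 → edi=(-3)|5=-3
xor edi, 20 → edi=(-3)^20=-23
add edx, 4 → edx=8+4=12
sub esi, 2 → esi=6-2=4
cmp esi, 0  (cmp 4,0)
jg top: taken
mov edi, [edx] → edi=M[12]=1
or edi, 5 → edi=1|5=5
xor edi, 20 → edi=5^20=17
add edx, 4 → edx=12+4=16
sub esi, 2 → esi=4-2=2
cmp esi, 0  (cmp 2,0)
jg top: taken
mov edi, [edx] → edi=M[16]=22
or edi, 5 → edi=22|5=23
xor edi, 20 → edi=23^20=3
add edx, 4 → edx=16+4=20
sub esi, 2 → esi=2-2=0
cmp esi, 0  (cmp 0,0)
jg top: not taken
mov [12], edi → M[12]=3
halt.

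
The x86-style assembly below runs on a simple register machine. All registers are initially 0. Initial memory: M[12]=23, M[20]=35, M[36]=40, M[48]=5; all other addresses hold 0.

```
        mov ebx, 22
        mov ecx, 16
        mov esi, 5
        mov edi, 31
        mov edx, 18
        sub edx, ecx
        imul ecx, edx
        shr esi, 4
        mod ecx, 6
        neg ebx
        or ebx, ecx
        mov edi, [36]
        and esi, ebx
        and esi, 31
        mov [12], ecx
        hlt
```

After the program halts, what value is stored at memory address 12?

ebx=22
ecx=16
esi=5
edi=31
edx=18
edx=18-16=2
ecx=16*2=32
esi=5>>4=0
ecx=32%6=2
ebx=-(22)=-22
ebx=(-22)|2=-22
edi=M[36]=40
esi=0&(-22)=0
esi=0&31=0
mov [12], ecx → M[12]=2
halt.

2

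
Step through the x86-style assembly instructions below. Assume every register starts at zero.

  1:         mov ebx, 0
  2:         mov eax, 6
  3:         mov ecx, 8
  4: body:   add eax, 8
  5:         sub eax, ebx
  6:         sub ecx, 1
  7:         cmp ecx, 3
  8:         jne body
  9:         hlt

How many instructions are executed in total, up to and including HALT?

29

mov ebx, 0 → ebx=0
mov eax, 6 → eax=6
mov ecx, 8 → ecx=8
add eax, 8 → eax=6+8=14
sub eax, ebx → eax=14-0=14
sub ecx, 1 → ecx=8-1=7
cmp ecx, 3  (cmp 7,3)
jne body: taken
add eax, 8 → eax=14+8=22
sub eax, ebx → eax=22-0=22
sub ecx, 1 → ecx=7-1=6
cmp ecx, 3  (cmp 6,3)
jne body: taken
add eax, 8 → eax=22+8=30
sub eax, ebx → eax=30-0=30
sub ecx, 1 → ecx=6-1=5
cmp ecx, 3  (cmp 5,3)
jne body: taken
add eax, 8 → eax=30+8=38
sub eax, ebx → eax=38-0=38
sub ecx, 1 → ecx=5-1=4
cmp ecx, 3  (cmp 4,3)
jne body: taken
add eax, 8 → eax=38+8=46
sub eax, ebx → eax=46-0=46
sub ecx, 1 → ecx=4-1=3
cmp ecx, 3  (cmp 3,3)
jne body: not taken
halt.
Total executed instructions: 29.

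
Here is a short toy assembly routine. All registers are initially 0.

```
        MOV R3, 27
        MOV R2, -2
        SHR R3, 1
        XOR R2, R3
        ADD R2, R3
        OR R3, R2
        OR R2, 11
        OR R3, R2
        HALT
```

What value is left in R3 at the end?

after MOV R3, 27: R3=27
after MOV R2, -2: R2=-2
after SHR R3, 1: R3=27>>1=13
after XOR R2, R3: R2=(-2)^13=-13
after ADD R2, R3: R2=(-13)+13=0
after OR R3, R2: R3=13|0=13
after OR R2, 11: R2=0|11=11
after OR R3, R2: R3=13|11=15
halt.

15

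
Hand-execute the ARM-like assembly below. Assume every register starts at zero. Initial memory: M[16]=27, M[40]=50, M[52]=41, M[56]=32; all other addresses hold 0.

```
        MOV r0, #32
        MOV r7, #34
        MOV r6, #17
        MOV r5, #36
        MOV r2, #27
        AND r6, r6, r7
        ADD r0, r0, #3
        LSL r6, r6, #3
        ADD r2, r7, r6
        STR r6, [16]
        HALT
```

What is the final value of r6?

after MOV r0, #32: r0=32
after MOV r7, #34: r7=34
after MOV r6, #17: r6=17
after MOV r5, #36: r5=36
after MOV r2, #27: r2=27
after AND r6, r6, r7: r6=17&34=0
after ADD r0, r0, #3: r0=32+3=35
after LSL r6, r6, #3: r6=0<<3=0
after ADD r2, r7, r6: r2=34+0=34
STR r6, [16] → M[16]=0
halt.

0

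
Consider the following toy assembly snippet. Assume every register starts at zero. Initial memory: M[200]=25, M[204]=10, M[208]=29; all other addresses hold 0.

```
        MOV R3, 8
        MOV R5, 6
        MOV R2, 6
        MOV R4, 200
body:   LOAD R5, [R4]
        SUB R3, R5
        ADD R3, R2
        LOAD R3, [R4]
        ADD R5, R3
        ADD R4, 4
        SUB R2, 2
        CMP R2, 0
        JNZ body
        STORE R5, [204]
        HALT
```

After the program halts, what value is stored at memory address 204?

after MOV R3, 8: R3=8
after MOV R5, 6: R5=6
after MOV R2, 6: R2=6
after MOV R4, 200: R4=200
after LOAD R5, [R4]: R5=M[200]=25
after SUB R3, R5: R3=8-25=-17
after ADD R3, R2: R3=(-17)+6=-11
after LOAD R3, [R4]: R3=M[200]=25
after ADD R5, R3: R5=25+25=50
after ADD R4, 4: R4=200+4=204
after SUB R2, 2: R2=6-2=4
CMP R2, 0  (cmp 4,0)
JNZ body: taken
after LOAD R5, [R4]: R5=M[204]=10
after SUB R3, R5: R3=25-10=15
after ADD R3, R2: R3=15+4=19
after LOAD R3, [R4]: R3=M[204]=10
after ADD R5, R3: R5=10+10=20
after ADD R4, 4: R4=204+4=208
after SUB R2, 2: R2=4-2=2
CMP R2, 0  (cmp 2,0)
JNZ body: taken
after LOAD R5, [R4]: R5=M[208]=29
after SUB R3, R5: R3=10-29=-19
after ADD R3, R2: R3=(-19)+2=-17
after LOAD R3, [R4]: R3=M[208]=29
after ADD R5, R3: R5=29+29=58
after ADD R4, 4: R4=208+4=212
after SUB R2, 2: R2=2-2=0
CMP R2, 0  (cmp 0,0)
JNZ body: not taken
STORE R5, [204] → M[204]=58
halt.

58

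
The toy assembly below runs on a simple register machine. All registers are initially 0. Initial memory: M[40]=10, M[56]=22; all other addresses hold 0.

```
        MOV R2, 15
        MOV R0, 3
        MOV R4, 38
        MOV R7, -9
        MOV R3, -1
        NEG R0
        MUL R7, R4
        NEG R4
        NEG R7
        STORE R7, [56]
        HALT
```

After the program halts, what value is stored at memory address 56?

342

MOV R2, 15 → R2=15
MOV R0, 3 → R0=3
MOV R4, 38 → R4=38
MOV R7, -9 → R7=-9
MOV R3, -1 → R3=-1
NEG R0 → R0=-(3)=-3
MUL R7, R4 → R7=(-9)*38=-342
NEG R4 → R4=-(38)=-38
NEG R7 → R7=-(-342)=342
STORE R7, [56] → M[56]=342
halt.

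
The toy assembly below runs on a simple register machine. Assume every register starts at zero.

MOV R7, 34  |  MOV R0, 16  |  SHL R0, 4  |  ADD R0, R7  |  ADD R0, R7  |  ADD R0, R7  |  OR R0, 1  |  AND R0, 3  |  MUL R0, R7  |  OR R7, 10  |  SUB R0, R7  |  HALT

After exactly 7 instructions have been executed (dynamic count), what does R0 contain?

MOV R7, 34 → R7=34
MOV R0, 16 → R0=16
SHL R0, 4 → R0=16<<4=256
ADD R0, R7 → R0=256+34=290
ADD R0, R7 → R0=290+34=324
ADD R0, R7 → R0=324+34=358
OR R0, 1 → R0=358|1=359
After step 7: R0 = 359.

359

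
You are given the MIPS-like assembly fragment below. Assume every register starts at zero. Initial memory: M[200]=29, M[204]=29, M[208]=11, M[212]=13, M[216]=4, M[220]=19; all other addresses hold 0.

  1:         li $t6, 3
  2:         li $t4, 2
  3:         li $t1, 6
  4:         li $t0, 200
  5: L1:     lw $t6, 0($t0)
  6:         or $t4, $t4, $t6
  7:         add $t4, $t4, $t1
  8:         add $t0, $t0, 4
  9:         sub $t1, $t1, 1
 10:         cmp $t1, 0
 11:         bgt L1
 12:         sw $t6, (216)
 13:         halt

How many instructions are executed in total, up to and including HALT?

after li $t6, 3: $t6=3
after li $t4, 2: $t4=2
after li $t1, 6: $t1=6
after li $t0, 200: $t0=200
after lw $t6, 0($t0): $t6=M[200]=29
after or $t4, $t4, $t6: $t4=2|29=31
after add $t4, $t4, $t1: $t4=31+6=37
after add $t0, $t0, 4: $t0=200+4=204
after sub $t1, $t1, 1: $t1=6-1=5
cmp $t1, 0  (cmp 5,0)
bgt L1: taken
after lw $t6, 0($t0): $t6=M[204]=29
after or $t4, $t4, $t6: $t4=37|29=61
after add $t4, $t4, $t1: $t4=61+5=66
after add $t0, $t0, 4: $t0=204+4=208
after sub $t1, $t1, 1: $t1=5-1=4
cmp $t1, 0  (cmp 4,0)
bgt L1: taken
after lw $t6, 0($t0): $t6=M[208]=11
after or $t4, $t4, $t6: $t4=66|11=75
after add $t4, $t4, $t1: $t4=75+4=79
after add $t0, $t0, 4: $t0=208+4=212
after sub $t1, $t1, 1: $t1=4-1=3
cmp $t1, 0  (cmp 3,0)
bgt L1: taken
after lw $t6, 0($t0): $t6=M[212]=13
after or $t4, $t4, $t6: $t4=79|13=79
after add $t4, $t4, $t1: $t4=79+3=82
after add $t0, $t0, 4: $t0=212+4=216
after sub $t1, $t1, 1: $t1=3-1=2
cmp $t1, 0  (cmp 2,0)
bgt L1: taken
after lw $t6, 0($t0): $t6=M[216]=4
after or $t4, $t4, $t6: $t4=82|4=86
after add $t4, $t4, $t1: $t4=86+2=88
after add $t0, $t0, 4: $t0=216+4=220
after sub $t1, $t1, 1: $t1=2-1=1
cmp $t1, 0  (cmp 1,0)
bgt L1: taken
after lw $t6, 0($t0): $t6=M[220]=19
after or $t4, $t4, $t6: $t4=88|19=91
after add $t4, $t4, $t1: $t4=91+1=92
after add $t0, $t0, 4: $t0=220+4=224
after sub $t1, $t1, 1: $t1=1-1=0
cmp $t1, 0  (cmp 0,0)
bgt L1: not taken
sw $t6, (216) → M[216]=19
halt.
Total executed instructions: 48.

48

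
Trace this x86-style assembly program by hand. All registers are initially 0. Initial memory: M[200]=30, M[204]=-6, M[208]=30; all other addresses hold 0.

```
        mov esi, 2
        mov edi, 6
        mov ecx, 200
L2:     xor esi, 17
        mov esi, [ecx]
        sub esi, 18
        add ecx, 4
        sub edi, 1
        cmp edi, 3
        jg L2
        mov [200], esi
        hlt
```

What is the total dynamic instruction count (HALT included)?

26

mov esi, 2 → esi=2
mov edi, 6 → edi=6
mov ecx, 200 → ecx=200
xor esi, 17 → esi=2^17=19
mov esi, [ecx] → esi=M[200]=30
sub esi, 18 → esi=30-18=12
add ecx, 4 → ecx=200+4=204
sub edi, 1 → edi=6-1=5
cmp edi, 3  (cmp 5,3)
jg L2: taken
xor esi, 17 → esi=12^17=29
mov esi, [ecx] → esi=M[204]=-6
sub esi, 18 → esi=(-6)-18=-24
add ecx, 4 → ecx=204+4=208
sub edi, 1 → edi=5-1=4
cmp edi, 3  (cmp 4,3)
jg L2: taken
xor esi, 17 → esi=(-24)^17=-7
mov esi, [ecx] → esi=M[208]=30
sub esi, 18 → esi=30-18=12
add ecx, 4 → ecx=208+4=212
sub edi, 1 → edi=4-1=3
cmp edi, 3  (cmp 3,3)
jg L2: not taken
mov [200], esi → M[200]=12
halt.
Total executed instructions: 26.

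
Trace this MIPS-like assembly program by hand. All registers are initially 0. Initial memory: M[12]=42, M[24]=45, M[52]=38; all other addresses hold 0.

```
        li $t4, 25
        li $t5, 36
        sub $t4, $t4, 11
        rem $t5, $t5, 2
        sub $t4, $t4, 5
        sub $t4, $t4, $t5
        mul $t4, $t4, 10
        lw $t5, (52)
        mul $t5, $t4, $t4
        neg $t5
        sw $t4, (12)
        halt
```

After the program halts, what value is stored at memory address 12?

90

$t4=25
$t5=36
$t4=25-11=14
$t5=36%2=0
$t4=14-5=9
$t4=9-0=9
$t4=9*10=90
$t5=M[52]=38
$t5=90*90=8100
$t5=-(8100)=-8100
sw $t4, (12) → M[12]=90
halt.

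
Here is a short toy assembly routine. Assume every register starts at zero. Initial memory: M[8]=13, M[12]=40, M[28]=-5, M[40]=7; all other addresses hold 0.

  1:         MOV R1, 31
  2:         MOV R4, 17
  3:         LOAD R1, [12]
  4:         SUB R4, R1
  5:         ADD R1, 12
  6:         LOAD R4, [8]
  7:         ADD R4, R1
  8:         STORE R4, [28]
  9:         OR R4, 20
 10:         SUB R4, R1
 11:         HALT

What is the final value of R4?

R1=31
R4=17
R1=M[12]=40
R4=17-40=-23
R1=40+12=52
R4=M[8]=13
R4=13+52=65
STORE R4, [28] → M[28]=65
R4=65|20=85
R4=85-52=33
halt.

33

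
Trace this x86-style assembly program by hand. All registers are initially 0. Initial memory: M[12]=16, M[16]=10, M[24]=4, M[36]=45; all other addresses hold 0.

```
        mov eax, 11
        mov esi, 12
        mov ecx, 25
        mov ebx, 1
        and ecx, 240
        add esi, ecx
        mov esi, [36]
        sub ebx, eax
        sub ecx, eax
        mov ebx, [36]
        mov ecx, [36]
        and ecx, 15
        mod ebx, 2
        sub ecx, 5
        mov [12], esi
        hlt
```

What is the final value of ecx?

after mov eax, 11: eax=11
after mov esi, 12: esi=12
after mov ecx, 25: ecx=25
after mov ebx, 1: ebx=1
after and ecx, 240: ecx=25&240=16
after add esi, ecx: esi=12+16=28
after mov esi, [36]: esi=M[36]=45
after sub ebx, eax: ebx=1-11=-10
after sub ecx, eax: ecx=16-11=5
after mov ebx, [36]: ebx=M[36]=45
after mov ecx, [36]: ecx=M[36]=45
after and ecx, 15: ecx=45&15=13
after mod ebx, 2: ebx=45%2=1
after sub ecx, 5: ecx=13-5=8
mov [12], esi → M[12]=45
halt.

8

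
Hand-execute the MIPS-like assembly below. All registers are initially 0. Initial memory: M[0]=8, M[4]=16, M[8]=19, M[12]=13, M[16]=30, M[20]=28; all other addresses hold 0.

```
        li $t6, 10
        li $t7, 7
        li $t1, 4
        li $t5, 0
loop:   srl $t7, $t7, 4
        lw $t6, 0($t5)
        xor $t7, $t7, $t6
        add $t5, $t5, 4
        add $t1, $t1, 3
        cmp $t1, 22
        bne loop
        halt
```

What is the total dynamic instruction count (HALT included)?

47

li $t6, 10 → $t6=10
li $t7, 7 → $t7=7
li $t1, 4 → $t1=4
li $t5, 0 → $t5=0
srl $t7, $t7, 4 → $t7=7>>4=0
lw $t6, 0($t5) → $t6=M[0]=8
xor $t7, $t7, $t6 → $t7=0^8=8
add $t5, $t5, 4 → $t5=0+4=4
add $t1, $t1, 3 → $t1=4+3=7
cmp $t1, 22  (cmp 7,22)
bne loop: taken
srl $t7, $t7, 4 → $t7=8>>4=0
lw $t6, 0($t5) → $t6=M[4]=16
xor $t7, $t7, $t6 → $t7=0^16=16
add $t5, $t5, 4 → $t5=4+4=8
add $t1, $t1, 3 → $t1=7+3=10
cmp $t1, 22  (cmp 10,22)
bne loop: taken
srl $t7, $t7, 4 → $t7=16>>4=1
lw $t6, 0($t5) → $t6=M[8]=19
xor $t7, $t7, $t6 → $t7=1^19=18
add $t5, $t5, 4 → $t5=8+4=12
add $t1, $t1, 3 → $t1=10+3=13
cmp $t1, 22  (cmp 13,22)
bne loop: taken
srl $t7, $t7, 4 → $t7=18>>4=1
lw $t6, 0($t5) → $t6=M[12]=13
xor $t7, $t7, $t6 → $t7=1^13=12
add $t5, $t5, 4 → $t5=12+4=16
add $t1, $t1, 3 → $t1=13+3=16
cmp $t1, 22  (cmp 16,22)
bne loop: taken
srl $t7, $t7, 4 → $t7=12>>4=0
lw $t6, 0($t5) → $t6=M[16]=30
xor $t7, $t7, $t6 → $t7=0^30=30
add $t5, $t5, 4 → $t5=16+4=20
add $t1, $t1, 3 → $t1=16+3=19
cmp $t1, 22  (cmp 19,22)
bne loop: taken
srl $t7, $t7, 4 → $t7=30>>4=1
lw $t6, 0($t5) → $t6=M[20]=28
xor $t7, $t7, $t6 → $t7=1^28=29
add $t5, $t5, 4 → $t5=20+4=24
add $t1, $t1, 3 → $t1=19+3=22
cmp $t1, 22  (cmp 22,22)
bne loop: not taken
halt.
Total executed instructions: 47.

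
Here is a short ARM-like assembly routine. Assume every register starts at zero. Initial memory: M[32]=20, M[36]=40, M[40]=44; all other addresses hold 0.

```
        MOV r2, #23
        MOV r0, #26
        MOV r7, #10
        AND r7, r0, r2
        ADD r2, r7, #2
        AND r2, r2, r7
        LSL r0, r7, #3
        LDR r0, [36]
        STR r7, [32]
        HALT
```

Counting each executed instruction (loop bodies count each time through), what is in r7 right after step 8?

MOV r2, #23 → r2=23
MOV r0, #26 → r0=26
MOV r7, #10 → r7=10
AND r7, r0, r2 → r7=26&23=18
ADD r2, r7, #2 → r2=18+2=20
AND r2, r2, r7 → r2=20&18=16
LSL r0, r7, #3 → r0=18<<3=144
LDR r0, [36] → r0=M[36]=40
After step 8: r7 = 18.

18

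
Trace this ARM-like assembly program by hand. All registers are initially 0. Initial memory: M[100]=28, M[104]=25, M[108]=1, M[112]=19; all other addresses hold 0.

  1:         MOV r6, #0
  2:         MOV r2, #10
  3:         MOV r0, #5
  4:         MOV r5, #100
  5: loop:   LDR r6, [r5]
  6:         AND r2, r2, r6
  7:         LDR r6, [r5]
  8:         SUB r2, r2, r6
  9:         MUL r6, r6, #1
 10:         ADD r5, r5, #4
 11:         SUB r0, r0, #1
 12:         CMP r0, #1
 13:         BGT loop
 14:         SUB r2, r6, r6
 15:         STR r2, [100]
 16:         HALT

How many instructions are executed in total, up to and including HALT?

43

r6=0
r2=10
r0=5
r5=100
r6=M[100]=28
r2=10&28=8
r6=M[100]=28
r2=8-28=-20
r6=28*1=28
r5=100+4=104
r0=5-1=4
CMP r0, #1  (cmp 4,1)
BGT loop: taken
r6=M[104]=25
r2=(-20)&25=8
r6=M[104]=25
r2=8-25=-17
r6=25*1=25
r5=104+4=108
r0=4-1=3
CMP r0, #1  (cmp 3,1)
BGT loop: taken
r6=M[108]=1
r2=(-17)&1=1
r6=M[108]=1
r2=1-1=0
r6=1*1=1
r5=108+4=112
r0=3-1=2
CMP r0, #1  (cmp 2,1)
BGT loop: taken
r6=M[112]=19
r2=0&19=0
r6=M[112]=19
r2=0-19=-19
r6=19*1=19
r5=112+4=116
r0=2-1=1
CMP r0, #1  (cmp 1,1)
BGT loop: not taken
r2=19-19=0
STR r2, [100] → M[100]=0
halt.
Total executed instructions: 43.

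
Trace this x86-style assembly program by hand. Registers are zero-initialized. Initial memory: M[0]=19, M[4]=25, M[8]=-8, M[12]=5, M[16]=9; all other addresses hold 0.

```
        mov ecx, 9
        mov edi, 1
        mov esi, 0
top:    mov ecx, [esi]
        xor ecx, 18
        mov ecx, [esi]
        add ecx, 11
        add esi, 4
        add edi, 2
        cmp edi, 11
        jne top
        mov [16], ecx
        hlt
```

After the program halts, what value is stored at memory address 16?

mov ecx, 9 → ecx=9
mov edi, 1 → edi=1
mov esi, 0 → esi=0
mov ecx, [esi] → ecx=M[0]=19
xor ecx, 18 → ecx=19^18=1
mov ecx, [esi] → ecx=M[0]=19
add ecx, 11 → ecx=19+11=30
add esi, 4 → esi=0+4=4
add edi, 2 → edi=1+2=3
cmp edi, 11  (cmp 3,11)
jne top: taken
mov ecx, [esi] → ecx=M[4]=25
xor ecx, 18 → ecx=25^18=11
mov ecx, [esi] → ecx=M[4]=25
add ecx, 11 → ecx=25+11=36
add esi, 4 → esi=4+4=8
add edi, 2 → edi=3+2=5
cmp edi, 11  (cmp 5,11)
jne top: taken
mov ecx, [esi] → ecx=M[8]=-8
xor ecx, 18 → ecx=(-8)^18=-22
mov ecx, [esi] → ecx=M[8]=-8
add ecx, 11 → ecx=(-8)+11=3
add esi, 4 → esi=8+4=12
add edi, 2 → edi=5+2=7
cmp edi, 11  (cmp 7,11)
jne top: taken
mov ecx, [esi] → ecx=M[12]=5
xor ecx, 18 → ecx=5^18=23
mov ecx, [esi] → ecx=M[12]=5
add ecx, 11 → ecx=5+11=16
add esi, 4 → esi=12+4=16
add edi, 2 → edi=7+2=9
cmp edi, 11  (cmp 9,11)
jne top: taken
mov ecx, [esi] → ecx=M[16]=9
xor ecx, 18 → ecx=9^18=27
mov ecx, [esi] → ecx=M[16]=9
add ecx, 11 → ecx=9+11=20
add esi, 4 → esi=16+4=20
add edi, 2 → edi=9+2=11
cmp edi, 11  (cmp 11,11)
jne top: not taken
mov [16], ecx → M[16]=20
halt.

20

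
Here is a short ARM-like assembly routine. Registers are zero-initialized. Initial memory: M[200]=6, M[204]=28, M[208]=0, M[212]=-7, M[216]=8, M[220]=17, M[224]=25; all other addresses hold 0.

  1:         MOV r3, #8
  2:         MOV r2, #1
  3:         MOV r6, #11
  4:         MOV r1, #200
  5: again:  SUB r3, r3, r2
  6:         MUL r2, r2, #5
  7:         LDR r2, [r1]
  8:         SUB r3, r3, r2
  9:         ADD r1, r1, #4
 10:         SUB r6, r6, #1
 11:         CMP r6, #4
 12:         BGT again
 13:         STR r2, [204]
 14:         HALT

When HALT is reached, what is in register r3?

-122

MOV r3, #8 → r3=8
MOV r2, #1 → r2=1
MOV r6, #11 → r6=11
MOV r1, #200 → r1=200
SUB r3, r3, r2 → r3=8-1=7
MUL r2, r2, #5 → r2=1*5=5
LDR r2, [r1] → r2=M[200]=6
SUB r3, r3, r2 → r3=7-6=1
ADD r1, r1, #4 → r1=200+4=204
SUB r6, r6, #1 → r6=11-1=10
CMP r6, #4  (cmp 10,4)
BGT again: taken
SUB r3, r3, r2 → r3=1-6=-5
MUL r2, r2, #5 → r2=6*5=30
LDR r2, [r1] → r2=M[204]=28
SUB r3, r3, r2 → r3=(-5)-28=-33
ADD r1, r1, #4 → r1=204+4=208
SUB r6, r6, #1 → r6=10-1=9
CMP r6, #4  (cmp 9,4)
BGT again: taken
SUB r3, r3, r2 → r3=(-33)-28=-61
MUL r2, r2, #5 → r2=28*5=140
LDR r2, [r1] → r2=M[208]=0
SUB r3, r3, r2 → r3=(-61)-0=-61
ADD r1, r1, #4 → r1=208+4=212
SUB r6, r6, #1 → r6=9-1=8
CMP r6, #4  (cmp 8,4)
BGT again: taken
SUB r3, r3, r2 → r3=(-61)-0=-61
MUL r2, r2, #5 → r2=0*5=0
LDR r2, [r1] → r2=M[212]=-7
SUB r3, r3, r2 → r3=(-61)-(-7)=-54
ADD r1, r1, #4 → r1=212+4=216
SUB r6, r6, #1 → r6=8-1=7
CMP r6, #4  (cmp 7,4)
BGT again: taken
SUB r3, r3, r2 → r3=(-54)-(-7)=-47
MUL r2, r2, #5 → r2=(-7)*5=-35
LDR r2, [r1] → r2=M[216]=8
SUB r3, r3, r2 → r3=(-47)-8=-55
ADD r1, r1, #4 → r1=216+4=220
SUB r6, r6, #1 → r6=7-1=6
CMP r6, #4  (cmp 6,4)
BGT again: taken
SUB r3, r3, r2 → r3=(-55)-8=-63
MUL r2, r2, #5 → r2=8*5=40
LDR r2, [r1] → r2=M[220]=17
SUB r3, r3, r2 → r3=(-63)-17=-80
ADD r1, r1, #4 → r1=220+4=224
SUB r6, r6, #1 → r6=6-1=5
CMP r6, #4  (cmp 5,4)
BGT again: taken
SUB r3, r3, r2 → r3=(-80)-17=-97
MUL r2, r2, #5 → r2=17*5=85
LDR r2, [r1] → r2=M[224]=25
SUB r3, r3, r2 → r3=(-97)-25=-122
ADD r1, r1, #4 → r1=224+4=228
SUB r6, r6, #1 → r6=5-1=4
CMP r6, #4  (cmp 4,4)
BGT again: not taken
STR r2, [204] → M[204]=25
halt.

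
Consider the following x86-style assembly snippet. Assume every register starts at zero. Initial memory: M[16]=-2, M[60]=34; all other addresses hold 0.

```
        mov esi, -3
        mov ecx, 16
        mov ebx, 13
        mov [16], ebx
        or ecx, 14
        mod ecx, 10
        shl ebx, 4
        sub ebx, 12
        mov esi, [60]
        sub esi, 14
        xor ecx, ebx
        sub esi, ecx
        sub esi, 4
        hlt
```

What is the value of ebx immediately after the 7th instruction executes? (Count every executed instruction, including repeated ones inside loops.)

esi=-3
ecx=16
ebx=13
mov [16], ebx → M[16]=13
ecx=16|14=30
ecx=30%10=0
ebx=13<<4=208
After step 7: ebx = 208.

208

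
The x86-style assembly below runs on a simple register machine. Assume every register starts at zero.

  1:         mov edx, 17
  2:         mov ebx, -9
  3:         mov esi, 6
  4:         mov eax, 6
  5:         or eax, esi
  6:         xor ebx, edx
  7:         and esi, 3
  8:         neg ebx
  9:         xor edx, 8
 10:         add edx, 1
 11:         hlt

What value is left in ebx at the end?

26

after mov edx, 17: edx=17
after mov ebx, -9: ebx=-9
after mov esi, 6: esi=6
after mov eax, 6: eax=6
after or eax, esi: eax=6|6=6
after xor ebx, edx: ebx=(-9)^17=-26
after and esi, 3: esi=6&3=2
after neg ebx: ebx=-(-26)=26
after xor edx, 8: edx=17^8=25
after add edx, 1: edx=25+1=26
halt.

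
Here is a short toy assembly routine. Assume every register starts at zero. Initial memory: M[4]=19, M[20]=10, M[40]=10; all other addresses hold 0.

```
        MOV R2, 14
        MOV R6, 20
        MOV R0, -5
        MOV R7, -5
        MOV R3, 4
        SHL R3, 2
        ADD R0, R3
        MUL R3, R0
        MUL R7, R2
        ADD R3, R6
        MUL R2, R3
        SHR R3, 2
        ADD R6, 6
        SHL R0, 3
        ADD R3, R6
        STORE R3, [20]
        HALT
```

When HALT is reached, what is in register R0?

MOV R2, 14 → R2=14
MOV R6, 20 → R6=20
MOV R0, -5 → R0=-5
MOV R7, -5 → R7=-5
MOV R3, 4 → R3=4
SHL R3, 2 → R3=4<<2=16
ADD R0, R3 → R0=(-5)+16=11
MUL R3, R0 → R3=16*11=176
MUL R7, R2 → R7=(-5)*14=-70
ADD R3, R6 → R3=176+20=196
MUL R2, R3 → R2=14*196=2744
SHR R3, 2 → R3=196>>2=49
ADD R6, 6 → R6=20+6=26
SHL R0, 3 → R0=11<<3=88
ADD R3, R6 → R3=49+26=75
STORE R3, [20] → M[20]=75
halt.

88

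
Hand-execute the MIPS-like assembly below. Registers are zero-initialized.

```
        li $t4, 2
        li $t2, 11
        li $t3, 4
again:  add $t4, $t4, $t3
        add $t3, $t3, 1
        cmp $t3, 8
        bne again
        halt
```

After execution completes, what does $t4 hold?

li $t4, 2 → $t4=2
li $t2, 11 → $t2=11
li $t3, 4 → $t3=4
add $t4, $t4, $t3 → $t4=2+4=6
add $t3, $t3, 1 → $t3=4+1=5
cmp $t3, 8  (cmp 5,8)
bne again: taken
add $t4, $t4, $t3 → $t4=6+5=11
add $t3, $t3, 1 → $t3=5+1=6
cmp $t3, 8  (cmp 6,8)
bne again: taken
add $t4, $t4, $t3 → $t4=11+6=17
add $t3, $t3, 1 → $t3=6+1=7
cmp $t3, 8  (cmp 7,8)
bne again: taken
add $t4, $t4, $t3 → $t4=17+7=24
add $t3, $t3, 1 → $t3=7+1=8
cmp $t3, 8  (cmp 8,8)
bne again: not taken
halt.

24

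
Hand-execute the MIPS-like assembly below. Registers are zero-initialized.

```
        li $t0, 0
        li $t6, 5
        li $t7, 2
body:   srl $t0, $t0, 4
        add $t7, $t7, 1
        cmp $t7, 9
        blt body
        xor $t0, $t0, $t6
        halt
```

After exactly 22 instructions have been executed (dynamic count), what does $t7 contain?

7

after li $t0, 0: $t0=0
after li $t6, 5: $t6=5
after li $t7, 2: $t7=2
after srl $t0, $t0, 4: $t0=0>>4=0
after add $t7, $t7, 1: $t7=2+1=3
cmp $t7, 9  (cmp 3,9)
blt body: taken
after srl $t0, $t0, 4: $t0=0>>4=0
after add $t7, $t7, 1: $t7=3+1=4
cmp $t7, 9  (cmp 4,9)
blt body: taken
after srl $t0, $t0, 4: $t0=0>>4=0
after add $t7, $t7, 1: $t7=4+1=5
cmp $t7, 9  (cmp 5,9)
blt body: taken
after srl $t0, $t0, 4: $t0=0>>4=0
after add $t7, $t7, 1: $t7=5+1=6
cmp $t7, 9  (cmp 6,9)
blt body: taken
after srl $t0, $t0, 4: $t0=0>>4=0
after add $t7, $t7, 1: $t7=6+1=7
cmp $t7, 9  (cmp 7,9)
After step 22: $t7 = 7.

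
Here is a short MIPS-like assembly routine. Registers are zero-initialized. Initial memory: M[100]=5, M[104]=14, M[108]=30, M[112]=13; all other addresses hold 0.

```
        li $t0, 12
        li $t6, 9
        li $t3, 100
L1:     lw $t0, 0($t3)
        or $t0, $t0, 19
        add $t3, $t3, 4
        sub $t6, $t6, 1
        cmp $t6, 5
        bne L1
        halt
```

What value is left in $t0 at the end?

li $t0, 12 → $t0=12
li $t6, 9 → $t6=9
li $t3, 100 → $t3=100
lw $t0, 0($t3) → $t0=M[100]=5
or $t0, $t0, 19 → $t0=5|19=23
add $t3, $t3, 4 → $t3=100+4=104
sub $t6, $t6, 1 → $t6=9-1=8
cmp $t6, 5  (cmp 8,5)
bne L1: taken
lw $t0, 0($t3) → $t0=M[104]=14
or $t0, $t0, 19 → $t0=14|19=31
add $t3, $t3, 4 → $t3=104+4=108
sub $t6, $t6, 1 → $t6=8-1=7
cmp $t6, 5  (cmp 7,5)
bne L1: taken
lw $t0, 0($t3) → $t0=M[108]=30
or $t0, $t0, 19 → $t0=30|19=31
add $t3, $t3, 4 → $t3=108+4=112
sub $t6, $t6, 1 → $t6=7-1=6
cmp $t6, 5  (cmp 6,5)
bne L1: taken
lw $t0, 0($t3) → $t0=M[112]=13
or $t0, $t0, 19 → $t0=13|19=31
add $t3, $t3, 4 → $t3=112+4=116
sub $t6, $t6, 1 → $t6=6-1=5
cmp $t6, 5  (cmp 5,5)
bne L1: not taken
halt.

31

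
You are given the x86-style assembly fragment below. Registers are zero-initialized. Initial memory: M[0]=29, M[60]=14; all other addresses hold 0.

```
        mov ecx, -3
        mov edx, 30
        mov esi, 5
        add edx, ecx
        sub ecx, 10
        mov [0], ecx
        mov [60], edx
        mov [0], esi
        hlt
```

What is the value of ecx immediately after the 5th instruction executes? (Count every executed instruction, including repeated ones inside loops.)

mov ecx, -3 → ecx=-3
mov edx, 30 → edx=30
mov esi, 5 → esi=5
add edx, ecx → edx=30+(-3)=27
sub ecx, 10 → ecx=(-3)-10=-13
After step 5: ecx = -13.

-13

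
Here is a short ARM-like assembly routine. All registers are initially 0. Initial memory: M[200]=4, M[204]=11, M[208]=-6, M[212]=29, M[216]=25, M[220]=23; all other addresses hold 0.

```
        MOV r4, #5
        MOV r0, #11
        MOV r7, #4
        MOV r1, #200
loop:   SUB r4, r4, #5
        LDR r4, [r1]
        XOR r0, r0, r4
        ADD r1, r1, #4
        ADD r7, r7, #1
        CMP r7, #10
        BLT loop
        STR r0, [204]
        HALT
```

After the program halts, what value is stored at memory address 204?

-19

r4=5
r0=11
r7=4
r1=200
r4=5-5=0
r4=M[200]=4
r0=11^4=15
r1=200+4=204
r7=4+1=5
CMP r7, #10  (cmp 5,10)
BLT loop: taken
r4=4-5=-1
r4=M[204]=11
r0=15^11=4
r1=204+4=208
r7=5+1=6
CMP r7, #10  (cmp 6,10)
BLT loop: taken
r4=11-5=6
r4=M[208]=-6
r0=4^(-6)=-2
r1=208+4=212
r7=6+1=7
CMP r7, #10  (cmp 7,10)
BLT loop: taken
r4=(-6)-5=-11
r4=M[212]=29
r0=(-2)^29=-29
r1=212+4=216
r7=7+1=8
CMP r7, #10  (cmp 8,10)
BLT loop: taken
r4=29-5=24
r4=M[216]=25
r0=(-29)^25=-6
r1=216+4=220
r7=8+1=9
CMP r7, #10  (cmp 9,10)
BLT loop: taken
r4=25-5=20
r4=M[220]=23
r0=(-6)^23=-19
r1=220+4=224
r7=9+1=10
CMP r7, #10  (cmp 10,10)
BLT loop: not taken
STR r0, [204] → M[204]=-19
halt.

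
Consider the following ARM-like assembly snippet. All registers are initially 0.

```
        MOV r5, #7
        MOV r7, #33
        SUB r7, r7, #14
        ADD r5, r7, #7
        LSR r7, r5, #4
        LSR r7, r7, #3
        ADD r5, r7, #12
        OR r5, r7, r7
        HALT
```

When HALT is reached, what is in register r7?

0

after MOV r5, #7: r5=7
after MOV r7, #33: r7=33
after SUB r7, r7, #14: r7=33-14=19
after ADD r5, r7, #7: r5=19+7=26
after LSR r7, r5, #4: r7=26>>4=1
after LSR r7, r7, #3: r7=1>>3=0
after ADD r5, r7, #12: r5=0+12=12
after OR r5, r7, r7: r5=0|0=0
halt.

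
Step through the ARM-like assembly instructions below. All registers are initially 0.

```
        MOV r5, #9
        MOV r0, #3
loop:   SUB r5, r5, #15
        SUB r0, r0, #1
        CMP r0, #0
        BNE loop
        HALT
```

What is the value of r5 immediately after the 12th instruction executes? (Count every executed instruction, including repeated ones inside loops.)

after MOV r5, #9: r5=9
after MOV r0, #3: r0=3
after SUB r5, r5, #15: r5=9-15=-6
after SUB r0, r0, #1: r0=3-1=2
CMP r0, #0  (cmp 2,0)
BNE loop: taken
after SUB r5, r5, #15: r5=(-6)-15=-21
after SUB r0, r0, #1: r0=2-1=1
CMP r0, #0  (cmp 1,0)
BNE loop: taken
after SUB r5, r5, #15: r5=(-21)-15=-36
after SUB r0, r0, #1: r0=1-1=0
After step 12: r5 = -36.

-36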